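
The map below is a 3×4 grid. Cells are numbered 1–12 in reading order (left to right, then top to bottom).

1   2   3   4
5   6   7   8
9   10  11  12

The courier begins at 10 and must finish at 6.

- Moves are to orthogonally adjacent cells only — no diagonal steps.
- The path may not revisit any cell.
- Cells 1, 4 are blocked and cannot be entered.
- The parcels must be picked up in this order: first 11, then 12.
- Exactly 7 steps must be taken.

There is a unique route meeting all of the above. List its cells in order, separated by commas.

10, 11, 12, 8, 7, 3, 2, 6

The waypoints must appear in the order 11, 12, with no cell reused.
Route from 10: right 2 to 12, up 1 to 8, left 1 to 7, up 1 to 3, left 1 to 2, down 1 to 6 — 7 moves in all.
Check: order respected (11 at step 1, 12 at step 2); 7 moves as required.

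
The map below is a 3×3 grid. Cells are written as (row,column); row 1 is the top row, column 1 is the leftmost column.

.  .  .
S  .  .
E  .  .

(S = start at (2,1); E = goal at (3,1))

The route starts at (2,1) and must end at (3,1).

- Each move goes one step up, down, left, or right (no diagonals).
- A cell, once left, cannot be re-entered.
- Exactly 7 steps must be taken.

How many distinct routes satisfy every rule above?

4

Need simple routes of exactly 7 moves from (2,1) to (3,1) (Manhattan distance 1, so 3 moves are spent on a detour and 3 undoing it).
Enumerating: (2,1) (1,1) (1,2) (2,2) (2,3) (3,3) (3,2) (3,1) | (2,1) (1,1) (1,2) (1,3) (2,3) (3,3) (3,2) (3,1) | (2,1) (1,1) (1,2) (1,3) (2,3) (2,2) (3,2) (3,1) | (2,1) (2,2) (1,2) (1,3) (2,3) (3,3) (3,2) (3,1).
That gives 4 routes.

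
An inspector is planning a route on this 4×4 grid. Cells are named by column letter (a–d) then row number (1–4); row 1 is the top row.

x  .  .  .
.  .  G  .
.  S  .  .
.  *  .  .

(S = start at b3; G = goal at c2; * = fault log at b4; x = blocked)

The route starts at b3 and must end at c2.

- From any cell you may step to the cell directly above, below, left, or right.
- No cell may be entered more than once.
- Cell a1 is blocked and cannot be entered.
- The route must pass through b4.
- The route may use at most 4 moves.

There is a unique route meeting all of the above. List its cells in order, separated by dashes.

Any route must reach b4 and still end at c2 within 4 moves, so the order of the required stops is forced.
Route from b3: down to b4, right to c4, 2× up (reaching c2) — 4 moves in all.
Check: all required cells visited; 4 ≤ 4 moves.

b3 - b4 - c4 - c3 - c2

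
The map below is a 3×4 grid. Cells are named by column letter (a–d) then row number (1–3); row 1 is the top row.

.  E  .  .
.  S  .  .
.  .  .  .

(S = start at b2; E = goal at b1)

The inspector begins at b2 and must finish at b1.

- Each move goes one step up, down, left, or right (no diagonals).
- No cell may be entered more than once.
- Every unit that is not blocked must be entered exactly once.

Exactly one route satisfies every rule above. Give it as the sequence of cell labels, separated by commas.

b2, c2, c1, d1, d2, d3, c3, b3, a3, a2, a1, b1

Need to visit all 12 open cells exactly once, starting at b2 and ending at b1.
Route from b2: right to c2, up to c1, right to d1, 2× down (reaching d3), 3× left (reaching a3), 2× up (reaching a1), right to b1 — 11 moves in all.
Check: all 12 open cells covered.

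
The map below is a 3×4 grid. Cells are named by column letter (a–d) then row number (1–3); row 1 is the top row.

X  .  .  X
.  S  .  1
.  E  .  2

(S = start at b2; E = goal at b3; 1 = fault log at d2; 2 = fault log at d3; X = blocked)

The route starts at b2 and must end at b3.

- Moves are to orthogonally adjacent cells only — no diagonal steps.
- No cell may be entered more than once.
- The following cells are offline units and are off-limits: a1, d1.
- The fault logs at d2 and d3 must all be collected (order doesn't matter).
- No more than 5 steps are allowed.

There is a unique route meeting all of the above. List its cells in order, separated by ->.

Any route must reach d2 and d3 and still end at b3 within 5 moves, so the order of the required stops is forced.
Route from b2: right 2 to d2, down 1 to d3, left 2 to b3 — 5 moves in all.
Check: all required cells visited; 5 ≤ 5 moves.

b2 -> c2 -> d2 -> d3 -> c3 -> b3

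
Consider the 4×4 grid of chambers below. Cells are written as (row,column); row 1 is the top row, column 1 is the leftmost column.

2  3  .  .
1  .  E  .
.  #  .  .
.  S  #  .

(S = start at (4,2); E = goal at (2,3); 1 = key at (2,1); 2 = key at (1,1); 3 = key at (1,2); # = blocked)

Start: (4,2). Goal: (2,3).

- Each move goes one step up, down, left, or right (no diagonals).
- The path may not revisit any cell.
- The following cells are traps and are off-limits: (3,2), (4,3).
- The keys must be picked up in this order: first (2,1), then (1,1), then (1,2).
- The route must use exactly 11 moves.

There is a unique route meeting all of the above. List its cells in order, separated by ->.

(4,2) -> (4,1) -> (3,1) -> (2,1) -> (1,1) -> (1,2) -> (1,3) -> (1,4) -> (2,4) -> (3,4) -> (3,3) -> (2,3)

The waypoints must appear in the order (2,1), (1,1), (1,2), with no cell reused.
Route from (4,2): left to (4,1), 3× up (reaching (1,1)), 3× right (reaching (1,4)), 2× down (reaching (3,4)), left to (3,3), up to (2,3) — 11 moves in all.
Check: order respected (1 at step 3, 2 at step 4, 3 at step 5); 11 moves as required.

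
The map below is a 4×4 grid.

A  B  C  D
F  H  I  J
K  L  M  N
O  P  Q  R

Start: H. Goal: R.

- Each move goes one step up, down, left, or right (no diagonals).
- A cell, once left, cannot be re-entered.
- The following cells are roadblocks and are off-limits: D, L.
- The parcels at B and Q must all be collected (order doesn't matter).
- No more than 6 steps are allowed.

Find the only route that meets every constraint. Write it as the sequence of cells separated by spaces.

The budget equals the shortest possible length, so every move has to be on a shortest route through the required cells.
Route from H: up to B, right to C, 3× down (reaching Q), right to R — 6 moves in all.
Check: all required cells visited; 6 ≤ 6 moves.

H B C I M Q R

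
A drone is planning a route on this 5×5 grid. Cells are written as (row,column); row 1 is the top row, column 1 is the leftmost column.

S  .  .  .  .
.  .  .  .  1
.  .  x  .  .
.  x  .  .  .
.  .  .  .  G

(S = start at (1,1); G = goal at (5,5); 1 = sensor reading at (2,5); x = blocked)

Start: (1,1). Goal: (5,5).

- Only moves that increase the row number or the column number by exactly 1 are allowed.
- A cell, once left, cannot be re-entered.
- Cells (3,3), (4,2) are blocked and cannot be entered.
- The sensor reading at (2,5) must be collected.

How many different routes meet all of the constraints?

A right/down-only route from (1,1) to (5,5) makes exactly 4 down-moves and 4 right-moves in some order.
With no other constraints that would be C(8,4) = 70 routes.
Split at (2,5) and multiply the segment counts (each segment already excludes blocked cells): (1,1)→(2,5): 5; (2,5)→(5,5): 1; product = 5.
That gives 5 routes.

5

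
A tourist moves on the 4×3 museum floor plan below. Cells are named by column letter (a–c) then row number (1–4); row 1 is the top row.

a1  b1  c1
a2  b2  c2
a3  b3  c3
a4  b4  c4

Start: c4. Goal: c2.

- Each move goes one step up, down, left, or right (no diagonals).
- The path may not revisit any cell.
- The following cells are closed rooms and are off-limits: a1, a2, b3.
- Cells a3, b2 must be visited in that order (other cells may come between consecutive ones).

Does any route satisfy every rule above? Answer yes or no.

a3 must be visited but has only one open neighbour (a4), and it is neither the start nor the goal — the route would have to enter and leave through a4, re-entering it.

no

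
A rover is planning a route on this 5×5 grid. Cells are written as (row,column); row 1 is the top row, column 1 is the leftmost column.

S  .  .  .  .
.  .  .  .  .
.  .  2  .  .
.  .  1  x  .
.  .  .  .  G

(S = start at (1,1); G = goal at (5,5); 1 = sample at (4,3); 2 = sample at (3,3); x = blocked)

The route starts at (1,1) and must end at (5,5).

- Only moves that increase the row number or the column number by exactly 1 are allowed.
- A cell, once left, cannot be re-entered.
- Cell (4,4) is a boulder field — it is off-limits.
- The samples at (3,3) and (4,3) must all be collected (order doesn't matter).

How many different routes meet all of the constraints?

6

A right/down-only route from (1,1) to (5,5) makes exactly 4 down-moves and 4 right-moves in some order.
With no other constraints that would be C(8,4) = 70 routes.
A monotone route can only reach the required cells in the order (3,3), (4,3), so split there and multiply the segment counts (each segment already excludes blocked cells): (1,1)→(3,3): 6; (3,3)→(4,3): 1; (4,3)→(5,5): 1; product = 6.
That gives 6 routes.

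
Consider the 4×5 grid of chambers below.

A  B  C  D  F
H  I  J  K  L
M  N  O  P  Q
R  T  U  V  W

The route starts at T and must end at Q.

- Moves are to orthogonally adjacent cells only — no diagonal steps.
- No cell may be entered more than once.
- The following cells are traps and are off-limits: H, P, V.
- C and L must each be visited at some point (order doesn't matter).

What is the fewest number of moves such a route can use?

Any route passes through C and L in some order between T and Q. Summing Manhattan distances along each leg and taking the cheapest ordering (T → C → L → Q) gives a lower bound of 4 + 3 + 1 = 8 moves.
A route of 8 moves achieves this: T → N → I → B → C → J → K → L → Q.
Since 8 matches the lower bound, it is optimal.

8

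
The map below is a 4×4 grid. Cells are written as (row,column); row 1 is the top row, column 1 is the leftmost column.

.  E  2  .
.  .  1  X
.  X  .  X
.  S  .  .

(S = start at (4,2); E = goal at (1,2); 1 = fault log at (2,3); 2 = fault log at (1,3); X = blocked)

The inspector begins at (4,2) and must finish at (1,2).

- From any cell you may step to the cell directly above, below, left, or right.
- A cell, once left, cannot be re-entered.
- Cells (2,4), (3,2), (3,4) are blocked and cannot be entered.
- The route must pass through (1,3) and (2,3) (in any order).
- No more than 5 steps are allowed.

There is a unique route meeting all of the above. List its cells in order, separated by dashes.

The budget equals the shortest possible length, so every move has to be on a shortest route through the required cells.
Route from (4,2): right 1 to (4,3), up 3 to (1,3), left 1 to (1,2) — 5 moves in all.
Check: all required cells visited; 5 ≤ 5 moves.

(4,2) - (4,3) - (3,3) - (2,3) - (1,3) - (1,2)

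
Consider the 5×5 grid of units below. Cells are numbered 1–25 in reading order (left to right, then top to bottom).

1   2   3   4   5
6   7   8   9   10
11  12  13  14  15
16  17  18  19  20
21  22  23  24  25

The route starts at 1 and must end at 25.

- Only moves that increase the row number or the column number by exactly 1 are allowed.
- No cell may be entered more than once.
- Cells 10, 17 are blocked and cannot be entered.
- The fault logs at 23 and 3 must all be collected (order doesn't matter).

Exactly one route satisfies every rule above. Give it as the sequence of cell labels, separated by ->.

Moves only go right or down, so the column and row indices never decrease.
Route from 1: right 2 to 3, down 4 to 23, right 2 to 25 — 8 moves in all.
Check: all required cells visited.

1 -> 2 -> 3 -> 8 -> 13 -> 18 -> 23 -> 24 -> 25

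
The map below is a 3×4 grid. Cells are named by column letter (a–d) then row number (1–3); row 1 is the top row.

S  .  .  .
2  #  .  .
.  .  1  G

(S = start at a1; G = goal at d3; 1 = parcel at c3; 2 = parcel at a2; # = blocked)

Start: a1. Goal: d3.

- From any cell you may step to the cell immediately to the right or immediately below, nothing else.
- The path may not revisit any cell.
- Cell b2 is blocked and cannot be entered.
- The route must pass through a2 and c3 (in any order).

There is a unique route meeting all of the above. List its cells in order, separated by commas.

Moves only go right or down, so the column and row indices never decrease.
Route from a1: down 2 to a3, right 3 to d3 — 5 moves in all.
Check: all required cells visited.

a1, a2, a3, b3, c3, d3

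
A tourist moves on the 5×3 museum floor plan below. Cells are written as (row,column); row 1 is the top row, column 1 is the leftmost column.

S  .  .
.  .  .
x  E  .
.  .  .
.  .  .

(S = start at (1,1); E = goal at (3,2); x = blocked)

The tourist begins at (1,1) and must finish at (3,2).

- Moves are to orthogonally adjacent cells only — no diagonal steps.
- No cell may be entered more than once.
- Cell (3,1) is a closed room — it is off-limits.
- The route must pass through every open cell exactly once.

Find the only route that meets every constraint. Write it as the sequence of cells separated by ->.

Need to visit all 14 open cells exactly once, starting at (1,1) and ending at (3,2).
Cell (5,3) has only two open neighbours ((4,3) and (5,2)), so the path must pass straight through it: one of those is the cell it's entered from and the other is where it exits.
Route from (1,1): down 1 to (2,1), right 1 to (2,2), up 1 to (1,2), right 1 to (1,3), down 4 to (5,3), left 2 to (5,1), up 1 to (4,1), right 1 to (4,2), up 1 to (3,2) — 13 moves in all.
Check: all 14 open cells covered.

(1,1) -> (2,1) -> (2,2) -> (1,2) -> (1,3) -> (2,3) -> (3,3) -> (4,3) -> (5,3) -> (5,2) -> (5,1) -> (4,1) -> (4,2) -> (3,2)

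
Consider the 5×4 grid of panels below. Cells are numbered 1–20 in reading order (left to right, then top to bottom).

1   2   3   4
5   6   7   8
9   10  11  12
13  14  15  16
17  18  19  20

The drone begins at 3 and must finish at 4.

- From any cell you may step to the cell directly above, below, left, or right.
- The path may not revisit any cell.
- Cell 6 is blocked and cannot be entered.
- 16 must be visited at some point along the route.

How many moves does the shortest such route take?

7

Any route passes through 16 somewhere between 3 and 4. Summing Manhattan distances along the two legs (3 → 16 → 4) gives a lower bound of 4 + 3 = 7 moves.
A route of 7 moves achieves this: 3 → 7 → 11 → 15 → 16 → 12 → 8 → 4.
Since 7 matches the lower bound, it is optimal.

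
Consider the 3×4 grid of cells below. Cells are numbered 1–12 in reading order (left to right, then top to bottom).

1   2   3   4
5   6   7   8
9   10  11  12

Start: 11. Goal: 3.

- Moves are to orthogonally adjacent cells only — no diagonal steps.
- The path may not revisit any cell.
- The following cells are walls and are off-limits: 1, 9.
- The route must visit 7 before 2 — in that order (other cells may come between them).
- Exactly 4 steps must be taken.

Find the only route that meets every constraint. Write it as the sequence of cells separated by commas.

11, 7, 6, 2, 3

The waypoints must appear in the order 7, 2, with no cell reused.
Route from 11: up 1 to 7, left 1 to 6, up 1 to 2, right 1 to 3 — 4 moves in all.
Check: order respected (7 at step 1, 2 at step 3); 4 moves as required.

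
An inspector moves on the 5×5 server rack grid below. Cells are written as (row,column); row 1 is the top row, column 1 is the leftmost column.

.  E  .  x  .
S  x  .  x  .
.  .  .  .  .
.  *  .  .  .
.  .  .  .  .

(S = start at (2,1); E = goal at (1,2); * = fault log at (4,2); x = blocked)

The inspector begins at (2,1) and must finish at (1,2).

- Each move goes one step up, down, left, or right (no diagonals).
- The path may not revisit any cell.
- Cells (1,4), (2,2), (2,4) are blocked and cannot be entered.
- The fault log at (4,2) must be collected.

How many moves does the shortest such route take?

8

Any route passes through (4,2) somewhere between (2,1) and (1,2). Summing Manhattan distances along the two legs ((2,1) → (4,2) → (1,2)) gives a lower bound of 3 + 3 = 6 moves.
That bound ignores the blocked cells. Measuring each leg by the fewest moves that actually steer around them ((2,1)→(4,2): 3; (4,2)→(1,2): 5) raises the lower bound to 8.
A route of 8 moves exists: (2,1) → (3,1) → (4,1) → (4,2) → (3,2) → (3,3) → (2,3) → (1,3) → (1,2).
Since 8 matches that lower bound, it is optimal.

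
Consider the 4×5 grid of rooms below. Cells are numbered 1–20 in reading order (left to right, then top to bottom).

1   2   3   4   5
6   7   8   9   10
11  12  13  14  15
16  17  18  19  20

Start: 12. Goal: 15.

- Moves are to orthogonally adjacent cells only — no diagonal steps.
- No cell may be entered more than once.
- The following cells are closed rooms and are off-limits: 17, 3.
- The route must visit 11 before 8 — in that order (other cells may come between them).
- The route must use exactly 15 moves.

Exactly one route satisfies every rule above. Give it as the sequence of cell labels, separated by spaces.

The waypoints must appear in the order 11, 8, with no cell reused.
Route from 12: left 1 to 11, up 2 to 1, right 1 to 2, down 1 to 7, right 1 to 8, down 2 to 18, right 1 to 19, up 3 to 4, right 1 to 5, down 2 to 15 — 15 moves in all.
Check: order respected (11 at step 1, 8 at step 6); 15 moves as required.

12 11 6 1 2 7 8 13 18 19 14 9 4 5 10 15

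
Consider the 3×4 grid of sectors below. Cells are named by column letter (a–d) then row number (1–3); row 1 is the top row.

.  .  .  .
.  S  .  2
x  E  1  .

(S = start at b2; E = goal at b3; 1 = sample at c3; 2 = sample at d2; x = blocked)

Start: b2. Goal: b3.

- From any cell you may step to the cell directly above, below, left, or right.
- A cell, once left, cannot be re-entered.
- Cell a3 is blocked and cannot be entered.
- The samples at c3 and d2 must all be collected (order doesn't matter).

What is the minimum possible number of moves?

Any route passes through c3 and d2 in some order between b2 and b3. Summing Manhattan distances along each leg and taking the cheapest ordering (b2 → d2 → c3 → b3) gives a lower bound of 2 + 2 + 1 = 5 moves.
A route of 5 moves achieves this: b2 → c2 → d2 → d3 → c3 → b3.
Since 5 matches the lower bound, it is optimal.

5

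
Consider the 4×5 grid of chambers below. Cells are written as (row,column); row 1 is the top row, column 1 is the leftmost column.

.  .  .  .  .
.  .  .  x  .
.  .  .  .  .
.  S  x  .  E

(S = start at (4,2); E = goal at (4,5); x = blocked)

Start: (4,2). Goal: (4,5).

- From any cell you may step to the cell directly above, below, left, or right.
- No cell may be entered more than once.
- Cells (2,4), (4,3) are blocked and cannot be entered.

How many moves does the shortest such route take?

5

The Manhattan distance from (4,2) to (4,5) is |4−4| + |2−5| = 3, so at least 3 moves are needed.
That bound ignores the blocked cells. Measuring each leg by the fewest moves that actually steer around them ((4,2)→(4,5): 5) raises the lower bound to 5.
A route of 5 moves exists: (4,2) → (3,2) → (3,3) → (3,4) → (4,4) → (4,5).
Since 5 matches that lower bound, it is optimal.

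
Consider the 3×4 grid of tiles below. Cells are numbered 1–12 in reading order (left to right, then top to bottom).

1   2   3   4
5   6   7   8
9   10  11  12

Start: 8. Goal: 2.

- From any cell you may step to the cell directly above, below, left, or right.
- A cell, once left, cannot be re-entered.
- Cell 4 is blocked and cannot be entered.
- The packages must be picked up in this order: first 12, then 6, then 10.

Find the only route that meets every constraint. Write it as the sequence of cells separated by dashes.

8 - 12 - 11 - 7 - 6 - 10 - 9 - 5 - 1 - 2

The waypoints must appear in the order 12, 6, 10, with no cell reused.
Route from 8: down to 12, left to 11, up to 7, left to 6, down to 10, left to 9, 2× up (reaching 1), right to 2 — 9 moves in all.
Check: order respected (12 at step 1, 6 at step 4, 10 at step 5).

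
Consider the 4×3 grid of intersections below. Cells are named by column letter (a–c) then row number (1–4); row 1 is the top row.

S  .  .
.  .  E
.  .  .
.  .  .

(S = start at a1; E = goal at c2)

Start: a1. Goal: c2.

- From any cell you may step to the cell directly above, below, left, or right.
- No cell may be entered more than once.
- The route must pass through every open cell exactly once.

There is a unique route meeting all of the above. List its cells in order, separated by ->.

a1 -> a2 -> a3 -> a4 -> b4 -> c4 -> c3 -> b3 -> b2 -> b1 -> c1 -> c2

Need to visit all 12 open cells exactly once, starting at a1 and ending at c2.
Route from a1: down 3 to a4, right 2 to c4, up 1 to c3, left 1 to b3, up 2 to b1, right 1 to c1, down 1 to c2 — 11 moves in all.
Check: all 12 open cells covered.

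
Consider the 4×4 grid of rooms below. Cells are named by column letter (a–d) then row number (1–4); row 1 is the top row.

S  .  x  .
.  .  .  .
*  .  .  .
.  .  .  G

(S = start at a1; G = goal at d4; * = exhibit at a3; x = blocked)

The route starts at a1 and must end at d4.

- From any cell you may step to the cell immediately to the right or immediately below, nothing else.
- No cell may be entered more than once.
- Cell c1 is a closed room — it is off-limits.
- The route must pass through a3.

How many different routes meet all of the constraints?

A right/down-only route from a1 to d4 makes exactly 3 down-moves and 3 right-moves in some order.
With no other constraints that would be C(6,3) = 20 routes.
Split at a3 and multiply the segment counts (each segment already excludes blocked cells): a1→a3: 1; a3→d4: 4; product = 4.
That gives 4 routes.

4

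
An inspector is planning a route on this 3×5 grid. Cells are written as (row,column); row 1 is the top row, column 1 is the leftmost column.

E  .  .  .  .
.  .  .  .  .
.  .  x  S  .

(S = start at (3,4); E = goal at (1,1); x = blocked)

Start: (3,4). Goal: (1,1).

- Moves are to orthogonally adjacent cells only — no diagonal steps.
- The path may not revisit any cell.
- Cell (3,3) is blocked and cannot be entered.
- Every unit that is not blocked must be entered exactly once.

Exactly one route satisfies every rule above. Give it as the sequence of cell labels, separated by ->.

Need to visit all 14 open cells exactly once, starting at (3,4) and ending at (1,1).
Cell (3,2) has only two open neighbours ((2,2) and (3,1)), so the path must pass straight through it: one of those is the cell it's entered from and the other is where it exits.
Route from (3,4): right to (3,5), 2× up (reaching (1,5)), left to (1,4), down to (2,4), left to (2,3), up to (1,3), left to (1,2), 2× down (reaching (3,2)), left to (3,1), 2× up (reaching (1,1)) — 13 moves in all.
Check: all 14 open cells covered.

(3,4) -> (3,5) -> (2,5) -> (1,5) -> (1,4) -> (2,4) -> (2,3) -> (1,3) -> (1,2) -> (2,2) -> (3,2) -> (3,1) -> (2,1) -> (1,1)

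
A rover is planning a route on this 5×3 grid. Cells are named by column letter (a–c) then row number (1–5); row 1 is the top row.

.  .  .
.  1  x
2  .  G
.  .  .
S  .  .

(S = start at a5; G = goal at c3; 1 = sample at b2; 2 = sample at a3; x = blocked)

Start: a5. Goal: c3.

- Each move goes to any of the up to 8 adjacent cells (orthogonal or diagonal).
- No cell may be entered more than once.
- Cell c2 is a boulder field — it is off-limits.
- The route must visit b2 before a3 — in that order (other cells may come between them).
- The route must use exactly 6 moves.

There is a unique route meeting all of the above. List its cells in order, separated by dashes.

a5 - a4 - b3 - b2 - a3 - b4 - c3

The waypoints must appear in the order b2, a3, with no cell reused.
Route from a5: up to a4, up-right to b3, up to b2, down-left to a3, down-right to b4, up-right to c3 — 6 moves in all.
Check: order respected (1 at step 3, 2 at step 4); 6 moves as required.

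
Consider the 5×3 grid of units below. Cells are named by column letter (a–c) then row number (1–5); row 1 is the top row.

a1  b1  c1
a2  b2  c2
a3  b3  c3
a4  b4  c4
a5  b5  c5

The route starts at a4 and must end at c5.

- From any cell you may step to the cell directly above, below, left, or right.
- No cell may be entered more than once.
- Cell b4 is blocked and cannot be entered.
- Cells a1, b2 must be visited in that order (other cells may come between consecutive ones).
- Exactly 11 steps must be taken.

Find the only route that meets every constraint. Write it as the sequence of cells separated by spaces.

The waypoints must appear in the order a1, b2, with no cell reused.
Route from a4: up 3 to a1, right 2 to c1, down 1 to c2, left 1 to b2, down 1 to b3, right 1 to c3, down 2 to c5 — 11 moves in all.
Check: order respected (a1 at step 3, b2 at step 7); 11 moves as required.

a4 a3 a2 a1 b1 c1 c2 b2 b3 c3 c4 c5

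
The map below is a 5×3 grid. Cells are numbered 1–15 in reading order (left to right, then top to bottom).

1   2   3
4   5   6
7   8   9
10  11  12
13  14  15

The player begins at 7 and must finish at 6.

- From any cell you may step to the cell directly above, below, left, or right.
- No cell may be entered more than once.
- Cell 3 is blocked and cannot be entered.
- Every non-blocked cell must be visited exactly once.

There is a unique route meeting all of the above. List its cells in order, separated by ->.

Need to visit all 14 open cells exactly once, starting at 7 and ending at 6.
Cell 15 has only two open neighbours (12 and 14), so the path must pass straight through it: one of those is the cell it's entered from and the other is where it exits.
Route from 7: 2× up (reaching 1), right to 2, 3× down (reaching 11), left to 10, down to 13, 2× right (reaching 15), 3× up (reaching 6) — 13 moves in all.
Check: all 14 open cells covered.

7 -> 4 -> 1 -> 2 -> 5 -> 8 -> 11 -> 10 -> 13 -> 14 -> 15 -> 12 -> 9 -> 6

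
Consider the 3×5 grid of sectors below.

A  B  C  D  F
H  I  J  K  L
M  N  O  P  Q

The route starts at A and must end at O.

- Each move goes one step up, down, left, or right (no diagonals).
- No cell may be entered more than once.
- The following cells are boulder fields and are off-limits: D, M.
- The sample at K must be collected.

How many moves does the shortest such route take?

6

Any route passes through K somewhere between A and O. Summing Manhattan distances along the two legs (A → K → O) gives a lower bound of 4 + 2 = 6 moves.
A route of 6 moves achieves this: A → H → I → J → K → P → O.
Since 6 matches the lower bound, it is optimal.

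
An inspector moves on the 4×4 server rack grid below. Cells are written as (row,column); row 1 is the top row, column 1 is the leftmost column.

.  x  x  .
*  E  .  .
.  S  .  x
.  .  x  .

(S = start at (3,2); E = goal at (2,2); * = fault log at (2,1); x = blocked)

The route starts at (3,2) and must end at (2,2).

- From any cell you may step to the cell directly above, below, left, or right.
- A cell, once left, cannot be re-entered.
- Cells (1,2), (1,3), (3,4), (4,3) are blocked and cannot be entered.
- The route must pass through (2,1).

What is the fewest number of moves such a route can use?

3

Any route passes through (2,1) somewhere between (3,2) and (2,2). Summing Manhattan distances along the two legs ((3,2) → (2,1) → (2,2)) gives a lower bound of 2 + 1 = 3 moves.
A route of 3 moves achieves this: (3,2) → (3,1) → (2,1) → (2,2).
Since 3 matches the lower bound, it is optimal.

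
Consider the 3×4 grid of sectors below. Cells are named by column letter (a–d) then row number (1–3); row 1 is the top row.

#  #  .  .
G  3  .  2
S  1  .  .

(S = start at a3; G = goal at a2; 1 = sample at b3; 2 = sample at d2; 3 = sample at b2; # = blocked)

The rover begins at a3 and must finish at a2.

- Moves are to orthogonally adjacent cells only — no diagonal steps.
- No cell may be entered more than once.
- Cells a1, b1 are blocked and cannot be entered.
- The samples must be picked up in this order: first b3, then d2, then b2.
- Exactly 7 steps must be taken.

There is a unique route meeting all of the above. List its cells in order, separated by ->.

The waypoints must appear in the order b3, d2, b2, with no cell reused.
Route from a3: 3× right (reaching d3), up to d2, 3× left (reaching a2) — 7 moves in all.
Check: order respected (1 at step 1, 2 at step 4, 3 at step 6); 7 moves as required.

a3 -> b3 -> c3 -> d3 -> d2 -> c2 -> b2 -> a2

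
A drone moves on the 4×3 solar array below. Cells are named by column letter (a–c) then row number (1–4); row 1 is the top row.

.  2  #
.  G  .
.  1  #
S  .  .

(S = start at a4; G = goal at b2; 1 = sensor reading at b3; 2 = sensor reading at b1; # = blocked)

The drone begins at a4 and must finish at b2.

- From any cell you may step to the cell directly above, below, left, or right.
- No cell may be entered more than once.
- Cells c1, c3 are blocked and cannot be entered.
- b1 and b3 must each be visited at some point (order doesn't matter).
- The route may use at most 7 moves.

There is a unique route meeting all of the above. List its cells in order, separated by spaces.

a4 b4 b3 a3 a2 a1 b1 b2

The 7-move cap with required stops at b1, b3 leaves no slack for detours.
Route from a4: right 1 to b4, up 1 to b3, left 1 to a3, up 2 to a1, right 1 to b1, down 1 to b2 — 7 moves in all.
Check: all required cells visited; 7 ≤ 7 moves.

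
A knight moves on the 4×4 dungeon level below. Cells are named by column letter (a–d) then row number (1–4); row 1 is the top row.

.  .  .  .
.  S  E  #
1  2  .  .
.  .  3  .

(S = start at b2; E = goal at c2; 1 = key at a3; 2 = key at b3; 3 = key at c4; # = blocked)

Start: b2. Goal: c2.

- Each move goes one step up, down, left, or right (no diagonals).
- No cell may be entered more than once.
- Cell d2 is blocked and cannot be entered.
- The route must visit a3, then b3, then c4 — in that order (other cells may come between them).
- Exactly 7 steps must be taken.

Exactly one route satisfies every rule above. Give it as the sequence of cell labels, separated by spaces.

b2 a2 a3 b3 b4 c4 c3 c2

The waypoints must appear in the order a3, b3, c4, with no cell reused.
Route from b2: left to a2, down to a3, right to b3, down to b4, right to c4, 2× up (reaching c2) — 7 moves in all.
Check: order respected (1 at step 2, 2 at step 3, 3 at step 5); 7 moves as required.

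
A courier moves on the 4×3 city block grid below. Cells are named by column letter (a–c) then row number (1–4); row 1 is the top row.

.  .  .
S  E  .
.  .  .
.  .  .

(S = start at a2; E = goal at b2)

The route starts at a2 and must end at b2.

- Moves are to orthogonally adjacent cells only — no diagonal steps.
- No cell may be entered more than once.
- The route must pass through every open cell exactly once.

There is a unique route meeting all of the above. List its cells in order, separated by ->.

Need to visit all 12 open cells exactly once, starting at a2 and ending at b2.
Cell c1 has only two open neighbours (c2 and b1), so the path must pass straight through it: one of those is the cell it's entered from and the other is where it exits.
Route from a2: up 1 to a1, right 2 to c1, down 3 to c4, left 2 to a4, up 1 to a3, right 1 to b3, up 1 to b2 — 11 moves in all.
Check: all 12 open cells covered.

a2 -> a1 -> b1 -> c1 -> c2 -> c3 -> c4 -> b4 -> a4 -> a3 -> b3 -> b2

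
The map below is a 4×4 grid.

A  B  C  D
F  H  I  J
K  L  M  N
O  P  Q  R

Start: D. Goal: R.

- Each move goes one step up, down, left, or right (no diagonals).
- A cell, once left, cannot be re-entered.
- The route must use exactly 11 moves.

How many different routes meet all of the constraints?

Need simple routes of exactly 11 moves from D to R (Manhattan distance 3, so 4 moves are spent on a detour and 4 undoing it).
Branch systematically from the start, pruning whenever the remaining move budget drops below the Manhattan distance to R or differs from it in parity. Grouping the completions by first move — via J: 28; via C: 33 — and summing: 28 + 33 = 61.
That gives 61 routes.

61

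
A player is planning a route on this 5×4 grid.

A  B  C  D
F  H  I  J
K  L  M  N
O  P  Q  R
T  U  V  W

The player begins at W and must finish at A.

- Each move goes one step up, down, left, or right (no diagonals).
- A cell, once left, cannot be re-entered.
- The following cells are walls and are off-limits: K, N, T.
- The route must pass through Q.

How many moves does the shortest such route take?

7

Any route passes through Q somewhere between W and A. Summing Manhattan distances along the two legs (W → Q → A) gives a lower bound of 2 + 5 = 7 moves.
A route of 7 moves achieves this: W → R → Q → M → I → C → B → A.
Since 7 matches the lower bound, it is optimal.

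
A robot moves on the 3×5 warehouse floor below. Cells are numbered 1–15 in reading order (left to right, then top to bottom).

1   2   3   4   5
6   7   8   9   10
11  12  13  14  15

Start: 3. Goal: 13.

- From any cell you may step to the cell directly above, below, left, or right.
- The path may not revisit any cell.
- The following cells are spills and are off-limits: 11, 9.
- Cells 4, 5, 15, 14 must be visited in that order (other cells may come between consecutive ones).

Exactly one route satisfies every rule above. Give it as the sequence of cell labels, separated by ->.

3 -> 4 -> 5 -> 10 -> 15 -> 14 -> 13

The waypoints must appear in the order 4, 5, 15, 14, with no cell reused.
Route from 3: 2× right (reaching 5), 2× down (reaching 15), 2× left (reaching 13) — 6 moves in all.
Check: order respected (4 at step 1, 5 at step 2, 15 at step 4, 14 at step 5).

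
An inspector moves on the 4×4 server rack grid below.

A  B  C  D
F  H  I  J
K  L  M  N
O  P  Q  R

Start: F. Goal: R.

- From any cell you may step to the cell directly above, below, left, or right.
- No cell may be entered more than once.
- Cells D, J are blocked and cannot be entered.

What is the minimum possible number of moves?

The Manhattan distance from F to R is |2−4| + |1−4| = 5, so at least 5 moves are needed.
A route of 5 moves achieves this: F → K → O → P → Q → R.
Since 5 matches the lower bound, it is optimal.

5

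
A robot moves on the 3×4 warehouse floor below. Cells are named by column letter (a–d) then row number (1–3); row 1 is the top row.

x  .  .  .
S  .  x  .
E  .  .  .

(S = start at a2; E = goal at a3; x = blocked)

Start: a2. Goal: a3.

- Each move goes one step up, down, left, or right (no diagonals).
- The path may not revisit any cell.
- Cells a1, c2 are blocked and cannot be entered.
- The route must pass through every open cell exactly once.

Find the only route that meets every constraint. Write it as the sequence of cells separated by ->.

Need to visit all 10 open cells exactly once, starting at a2 and ending at a3.
Route from a2: right 1 to b2, up 1 to b1, right 2 to d1, down 2 to d3, left 3 to a3 — 9 moves in all.
Check: all 10 open cells covered.

a2 -> b2 -> b1 -> c1 -> d1 -> d2 -> d3 -> c3 -> b3 -> a3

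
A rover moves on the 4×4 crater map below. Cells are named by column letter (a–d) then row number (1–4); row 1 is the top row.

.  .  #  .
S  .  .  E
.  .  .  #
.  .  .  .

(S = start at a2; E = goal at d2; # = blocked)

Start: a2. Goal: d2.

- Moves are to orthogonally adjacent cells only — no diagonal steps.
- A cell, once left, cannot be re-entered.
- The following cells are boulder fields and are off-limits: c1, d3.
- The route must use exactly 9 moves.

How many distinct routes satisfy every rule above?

3

Need simple routes of exactly 9 moves from a2 to d2 (Manhattan distance 3, so 3 moves are spent on a detour and 3 undoing it).
Enumerating: a2 a1 b1 b2 b3 b4 c4 c3 c2 d2 | a2 a3 a4 b4 c4 c3 b3 b2 c2 d2 | a2 b2 b3 a3 a4 b4 c4 c3 c2 d2.
That gives 3 routes.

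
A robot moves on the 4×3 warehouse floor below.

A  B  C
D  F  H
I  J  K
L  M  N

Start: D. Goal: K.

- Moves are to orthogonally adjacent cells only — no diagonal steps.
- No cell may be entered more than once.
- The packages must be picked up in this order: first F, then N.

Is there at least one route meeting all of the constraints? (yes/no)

One route that works: D → F → J → M → N → K.

yes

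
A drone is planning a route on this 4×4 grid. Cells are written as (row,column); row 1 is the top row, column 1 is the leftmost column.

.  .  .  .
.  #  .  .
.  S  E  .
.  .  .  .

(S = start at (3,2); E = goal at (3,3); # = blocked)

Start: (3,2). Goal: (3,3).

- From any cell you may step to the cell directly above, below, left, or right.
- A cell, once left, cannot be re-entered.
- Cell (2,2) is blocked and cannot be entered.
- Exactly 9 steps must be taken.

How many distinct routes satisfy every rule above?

Need simple routes of exactly 9 moves from (3,2) to (3,3) (Manhattan distance 1, so 4 moves are spent on a detour and 4 undoing it).
Enumerating: (3,2) (4,2) (4,1) (3,1) (2,1) (1,1) (1,2) (1,3) (2,3) (3,3) | (3,2) (4,2) (4,3) (4,4) (3,4) (2,4) (1,4) (1,3) (2,3) (3,3) | (3,2) (3,1) (2,1) (1,1) (1,2) (1,3) (2,3) (2,4) (3,4) (3,3) | (3,2) (3,1) (2,1) (1,1) (1,2) (1,3) (1,4) (2,4) (3,4) (3,3) | (3,2) (3,1) (2,1) (1,1) (1,2) (1,3) (1,4) (2,4) (2,3) (3,3) | (3,2) (3,1) (4,1) (4,2) (4,3) (4,4) (3,4) (2,4) (2,3) (3,3).
That gives 6 routes.

6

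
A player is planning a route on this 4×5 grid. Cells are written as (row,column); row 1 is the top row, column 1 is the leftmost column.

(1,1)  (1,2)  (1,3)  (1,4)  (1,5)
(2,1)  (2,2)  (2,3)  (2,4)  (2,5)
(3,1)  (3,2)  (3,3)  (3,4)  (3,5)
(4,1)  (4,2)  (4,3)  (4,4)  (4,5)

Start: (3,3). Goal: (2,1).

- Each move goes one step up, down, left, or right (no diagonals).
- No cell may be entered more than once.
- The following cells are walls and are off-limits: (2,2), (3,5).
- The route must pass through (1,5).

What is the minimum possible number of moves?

9

Any route passes through (1,5) somewhere between (3,3) and (2,1). Summing Manhattan distances along the two legs ((3,3) → (1,5) → (2,1)) gives a lower bound of 4 + 5 = 9 moves.
A route of 9 moves achieves this: (3,3) → (2,3) → (2,4) → (2,5) → (1,5) → (1,4) → (1,3) → (1,2) → (1,1) → (2,1).
Since 9 matches the lower bound, it is optimal.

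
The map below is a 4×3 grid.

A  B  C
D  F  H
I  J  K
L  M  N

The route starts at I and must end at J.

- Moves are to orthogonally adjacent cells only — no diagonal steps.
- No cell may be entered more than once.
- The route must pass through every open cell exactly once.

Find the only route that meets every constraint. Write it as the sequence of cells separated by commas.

Need to visit all 12 open cells exactly once, starting at I and ending at J.
Route from I: down to L, 2× right (reaching N), 3× up (reaching C), 2× left (reaching A), down to D, right to F, down to J — 11 moves in all.
Check: all 12 open cells covered.

I, L, M, N, K, H, C, B, A, D, F, J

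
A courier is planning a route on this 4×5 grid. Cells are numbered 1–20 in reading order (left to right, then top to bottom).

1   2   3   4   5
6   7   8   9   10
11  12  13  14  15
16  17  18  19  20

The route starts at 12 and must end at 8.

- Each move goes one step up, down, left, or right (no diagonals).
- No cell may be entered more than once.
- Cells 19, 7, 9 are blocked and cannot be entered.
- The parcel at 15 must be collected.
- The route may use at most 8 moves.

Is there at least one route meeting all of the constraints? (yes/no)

One route that works: 12 → 13 → 14 → 15 → 10 → 5 → 4 → 3 → 8.

yes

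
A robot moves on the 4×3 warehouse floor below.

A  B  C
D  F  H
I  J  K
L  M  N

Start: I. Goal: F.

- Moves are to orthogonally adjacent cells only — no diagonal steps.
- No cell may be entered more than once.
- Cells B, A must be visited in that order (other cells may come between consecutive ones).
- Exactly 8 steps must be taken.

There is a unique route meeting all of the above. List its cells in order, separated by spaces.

I J K H C B A D F

The waypoints must appear in the order B, A, with no cell reused.
Route from I: right 2 to K, up 2 to C, left 2 to A, down 1 to D, right 1 to F — 8 moves in all.
Check: order respected (B at step 5, A at step 6); 8 moves as required.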